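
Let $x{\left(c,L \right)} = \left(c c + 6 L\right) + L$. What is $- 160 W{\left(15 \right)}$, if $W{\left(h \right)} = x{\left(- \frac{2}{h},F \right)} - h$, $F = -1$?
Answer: $\frac{158272}{45} \approx 3517.2$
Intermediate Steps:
$x{\left(c,L \right)} = c^{2} + 7 L$ ($x{\left(c,L \right)} = \left(c^{2} + 6 L\right) + L = c^{2} + 7 L$)
$W{\left(h \right)} = -7 - h + \frac{4}{h^{2}}$ ($W{\left(h \right)} = \left(\left(- \frac{2}{h}\right)^{2} + 7 \left(-1\right)\right) - h = \left(\frac{4}{h^{2}} - 7\right) - h = \left(-7 + \frac{4}{h^{2}}\right) - h = -7 - h + \frac{4}{h^{2}}$)
$- 160 W{\left(15 \right)} = - 160 \left(-7 - 15 + \frac{4}{225}\right) = \left(-160\right) \left(- \frac{4946}{225}\right) = \frac{158272}{45}$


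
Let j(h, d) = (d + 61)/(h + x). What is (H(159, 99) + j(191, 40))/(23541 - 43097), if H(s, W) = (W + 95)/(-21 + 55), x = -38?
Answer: -487/1496034 ≈ -0.00032553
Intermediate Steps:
H(s, W) = 95/34 + W/34 (H(s, W) = (95 + W)/34 = (95 + W)*(1/34) = 95/34 + W/34)
j(h, d) = (61 + d)/(-38 + h) (j(h, d) = (d + 61)/(h - 38) = (61 + d)/(-38 + h))
(H(159, 99) + j(191, 40))/(23541 - 43097) = ((95/34 + (1/34)*99) + (61 + 40)/(-38 + 191))/(23541 - 43097) = ((95/34 + 99/34) + 101/153)/(-19556) = (97/17 + (1/153)*101)*(-1/19556) = (97/17 + 101/153)*(-1/19556) = (974/153)*(-1/19556) = -487/1496034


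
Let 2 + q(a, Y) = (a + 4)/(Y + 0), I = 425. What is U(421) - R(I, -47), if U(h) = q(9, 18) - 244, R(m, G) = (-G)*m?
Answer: -363965/18 ≈ -20220.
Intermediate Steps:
q(a, Y) = -2 + (4 + a)/Y (q(a, Y) = -2 + (a + 4)/(Y + 0) = -2 + (4 + a)/Y)
R(m, G) = -G*m
U(h) = -4415/18 (U(h) = (4 + 9 - 2*18)/18 - 244 = (4 + 9 - 36)/18 - 244 = (1/18)*(-23) - 244 = -23/18 - 244 = -4415/18)
U(421) - R(I, -47) = -4415/18 - (-1)*(-47)*425 = -4415/18 - 1*19975 = -4415/18 - 19975 = -363965/18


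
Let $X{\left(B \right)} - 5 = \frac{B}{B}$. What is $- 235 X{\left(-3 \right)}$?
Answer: $-1410$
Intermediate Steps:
$X{\left(B \right)} = 6$ ($X{\left(B \right)} = 5 + \frac{B}{B} = 5 + 1 = 6$)
$- 235 X{\left(-3 \right)} = \left(-235\right) 6 = -1410$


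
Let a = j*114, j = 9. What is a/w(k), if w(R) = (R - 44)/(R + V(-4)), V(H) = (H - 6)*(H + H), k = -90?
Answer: 5130/67 ≈ 76.567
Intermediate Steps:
V(H) = 2*H*(-6 + H) (V(H) = (-6 + H)*(2*H) = 2*H*(-6 + H))
a = 1026 (a = 9*114 = 1026)
w(R) = (-44 + R)/(80 + R) (w(R) = (R - 44)/(R + 2*(-4)*(-6 - 4)) = (-44 + R)/(R + 2*(-4)*(-10)) = (-44 + R)/(R + 80) = (-44 + R)/(80 + R))
a/w(k) = 1026/(((-44 - 90)/(80 - 90))) = 1026/((-134/(-10))) = 1026/((-⅒*(-134))) = 1026/(67/5) = 1026*(5/67) = 5130/67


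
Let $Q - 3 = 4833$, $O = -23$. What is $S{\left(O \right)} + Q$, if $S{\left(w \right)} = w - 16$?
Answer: $4797$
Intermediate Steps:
$Q = 4836$ ($Q = 3 + 4833 = 4836$)
$S{\left(w \right)} = -16 + w$
$S{\left(O \right)} + Q = \left(-16 - 23\right) + 4836 = -39 + 4836 = 4797$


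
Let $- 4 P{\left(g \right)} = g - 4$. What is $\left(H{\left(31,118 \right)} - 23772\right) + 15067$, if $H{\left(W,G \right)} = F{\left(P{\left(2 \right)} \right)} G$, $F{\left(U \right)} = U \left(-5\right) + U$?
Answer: $-8941$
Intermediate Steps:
$P{\left(g \right)} = 1 - \frac{g}{4}$ ($P{\left(g \right)} = - \frac{g - 4}{4} = - \frac{-4 + g}{4} = 1 - \frac{g}{4}$)
$F{\left(U \right)} = - 4 U$ ($F{\left(U \right)} = - 5 U + U = - 4 U$)
$H{\left(W,G \right)} = - 2 G$ ($H{\left(W,G \right)} = - 4 \left(1 - \frac{1}{2}\right) G = \left(-4\right) \frac{1}{2} G = - 2 G$)
$\left(H{\left(31,118 \right)} - 23772\right) + 15067 = \left(\left(-2\right) 118 - 23772\right) + 15067 = \left(-236 - 23772\right) + 15067 = -24008 + 15067 = -8941$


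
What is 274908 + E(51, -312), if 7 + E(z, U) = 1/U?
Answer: 85769111/312 ≈ 2.7490e+5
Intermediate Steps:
E(z, U) = -7 + 1/U
274908 + E(51, -312) = 274908 + (-7 + 1/(-312)) = 274908 + (-7 - 1/312) = 274908 - 2185/312 = 85769111/312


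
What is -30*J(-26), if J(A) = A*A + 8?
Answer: -20520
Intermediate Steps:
J(A) = 8 + A² (J(A) = A² + 8 = 8 + A²)
-30*J(-26) = -30*(8 + (-26)²) = -30*(8 + 676) = -30*684 = -20520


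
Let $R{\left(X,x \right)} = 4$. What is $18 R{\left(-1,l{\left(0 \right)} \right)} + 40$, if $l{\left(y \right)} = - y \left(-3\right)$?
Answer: $112$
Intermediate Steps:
$l{\left(y \right)} = 3 y$
$18 R{\left(-1,l{\left(0 \right)} \right)} + 40 = 18 \cdot 4 + 40 = 72 + 40 = 112$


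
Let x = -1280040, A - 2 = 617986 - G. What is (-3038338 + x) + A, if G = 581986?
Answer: -4282376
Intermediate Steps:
A = 36002 (A = 2 + (617986 - 1*581986) = 2 + (617986 - 581986) = 2 + 36000 = 36002)
(-3038338 + x) + A = (-3038338 - 1280040) + 36002 = -4318378 + 36002 = -4282376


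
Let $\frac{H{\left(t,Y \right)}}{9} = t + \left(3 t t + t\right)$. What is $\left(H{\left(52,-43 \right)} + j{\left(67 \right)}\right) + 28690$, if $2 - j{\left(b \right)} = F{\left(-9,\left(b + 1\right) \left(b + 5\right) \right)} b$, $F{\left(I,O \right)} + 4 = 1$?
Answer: $102837$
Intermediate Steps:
$F{\left(I,O \right)} = -3$ ($F{\left(I,O \right)} = -4 + 1 = -3$)
$H{\left(t,Y \right)} = 18 t + 27 t^{2}$ ($H{\left(t,Y \right)} = 9 \left(t + \left(3 t t + t\right)\right) = 9 \left(t + \left(3 t^{2} + t\right)\right) = 9 \left(t + \left(t + 3 t^{2}\right)\right) = 9 \left(2 t + 3 t^{2}\right) = 18 t + 27 t^{2}$)
$j{\left(b \right)} = 2 + 3 b$ ($j{\left(b \right)} = 2 - - 3 b = 2 + 3 b$)
$\left(H{\left(52,-43 \right)} + j{\left(67 \right)}\right) + 28690 = \left(9 \cdot 52 \left(2 + 3 \cdot 52\right) + \left(2 + 3 \cdot 67\right)\right) + 28690 = \left(9 \cdot 52 \left(2 + 156\right) + \left(2 + 201\right)\right) + 28690 = \left(9 \cdot 52 \cdot 158 + 203\right) + 28690 = \left(73944 + 203\right) + 28690 = 74147 + 28690 = 102837$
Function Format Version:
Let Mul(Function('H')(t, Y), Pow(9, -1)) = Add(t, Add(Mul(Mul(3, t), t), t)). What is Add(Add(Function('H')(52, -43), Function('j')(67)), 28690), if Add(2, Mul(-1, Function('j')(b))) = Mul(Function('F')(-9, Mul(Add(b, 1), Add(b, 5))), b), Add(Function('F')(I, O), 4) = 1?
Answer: 102837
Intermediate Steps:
Function('F')(I, O) = -3 (Function('F')(I, O) = Add(-4, 1) = -3)
Function('H')(t, Y) = Add(Mul(18, t), Mul(27, Pow(t, 2))) (Function('H')(t, Y) = Mul(9, Add(t, Add(Mul(Mul(3, t), t), t))) = Mul(9, Add(t, Add(Mul(3, Pow(t, 2)), t))) = Mul(9, Add(t, Add(t, Mul(3, Pow(t, 2))))) = Mul(9, Add(Mul(2, t), Mul(3, Pow(t, 2)))) = Add(Mul(18, t), Mul(27, Pow(t, 2))))
Function('j')(b) = Add(2, Mul(3, b)) (Function('j')(b) = Add(2, Mul(-1, Mul(-3, b))) = Add(2, Mul(3, b)))
Add(Add(Function('H')(52, -43), Function('j')(67)), 28690) = Add(Add(Mul(9, 52, Add(2, Mul(3, 52))), Add(2, Mul(3, 67))), 28690) = Add(Add(Mul(9, 52, Add(2, 156)), Add(2, 201)), 28690) = Add(Add(Mul(9, 52, 158), 203), 28690) = Add(Add(73944, 203), 28690) = Add(74147, 28690) = 102837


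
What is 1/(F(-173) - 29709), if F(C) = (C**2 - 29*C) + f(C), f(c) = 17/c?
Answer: 173/905984 ≈ 0.00019095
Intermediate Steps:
F(C) = C**2 - 29*C + 17/C (F(C) = (C**2 - 29*C) + 17/C = C**2 - 29*C + 17/C)
1/(F(-173) - 29709) = 1/((17 + (-173)**2*(-29 - 173))/(-173) - 29709) = 1/(-(17 + 29929*(-202))/173 - 29709) = 1/(-(17 - 6045658)/173 - 29709) = 1/(-1/173*(-6045641) - 29709) = 1/(6045641/173 - 29709) = 1/(905984/173) = 173/905984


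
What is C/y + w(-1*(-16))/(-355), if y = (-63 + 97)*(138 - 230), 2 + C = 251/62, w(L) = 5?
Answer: -202953/13769456 ≈ -0.014739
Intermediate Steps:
C = 127/62 (C = -2 + 251/62 = 127/62 ≈ 2.0484)
y = -3128 (y = 34*(-92) = -3128)
C/y + w(-1*(-16))/(-355) = (127/62)/(-3128) + 5/(-355) = (127/62)*(-1/3128) + 5*(-1/355) = -127/193936 - 1/71 = -202953/13769456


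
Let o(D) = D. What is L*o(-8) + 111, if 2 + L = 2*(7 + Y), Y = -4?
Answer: 79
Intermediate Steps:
L = 4 (L = -2 + 2*(7 - 4) = -2 + 2*3 = -2 + 6 = 4)
L*o(-8) + 111 = 4*(-8) + 111 = -32 + 111 = 79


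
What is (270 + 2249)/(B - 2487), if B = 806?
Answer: -2519/1681 ≈ -1.4985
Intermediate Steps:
(270 + 2249)/(B - 2487) = (270 + 2249)/(806 - 2487) = 2519/(-1681) = 2519*(-1/1681) = -2519/1681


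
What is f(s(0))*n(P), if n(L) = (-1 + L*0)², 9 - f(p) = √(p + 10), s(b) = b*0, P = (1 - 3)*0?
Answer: 9 - √10 ≈ 5.8377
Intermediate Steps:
P = 0 (P = -2*0 = 0)
s(b) = 0
f(p) = 9 - √(10 + p) (f(p) = 9 - √(p + 10) = 9 - √(10 + p))
n(L) = 1 (n(L) = (-1 + 0)² = (-1)² = 1)
f(s(0))*n(P) = (9 - √(10 + 0))*1 = (9 - √10)*1 = 9 - √10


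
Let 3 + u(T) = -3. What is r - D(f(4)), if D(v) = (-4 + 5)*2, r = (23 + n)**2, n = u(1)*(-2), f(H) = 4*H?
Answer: 1223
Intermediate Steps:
u(T) = -6 (u(T) = -3 - 3 = -6)
n = 12 (n = -6*(-2) = 12)
r = 1225 (r = (23 + 12)**2 = 35**2 = 1225)
D(v) = 2 (D(v) = 1*2 = 2)
r - D(f(4)) = 1225 - 1*2 = 1225 - 2 = 1223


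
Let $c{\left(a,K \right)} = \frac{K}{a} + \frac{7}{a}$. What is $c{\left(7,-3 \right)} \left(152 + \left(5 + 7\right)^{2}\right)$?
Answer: $\frac{1184}{7} \approx 169.14$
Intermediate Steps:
$c{\left(a,K \right)} = \frac{7}{a} + \frac{K}{a}$
$c{\left(7,-3 \right)} \left(152 + \left(5 + 7\right)^{2}\right) = \frac{7 - 3}{7} \left(152 + \left(5 + 7\right)^{2}\right) = \frac{1}{7} \cdot 4 \left(152 + 12^{2}\right) = \frac{4 \left(152 + 144\right)}{7} = \frac{4}{7} \cdot 296 = \frac{1184}{7}$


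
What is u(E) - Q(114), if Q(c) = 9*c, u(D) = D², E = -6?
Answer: -990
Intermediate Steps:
u(E) - Q(114) = (-6)² - 9*114 = 36 - 1*1026 = 36 - 1026 = -990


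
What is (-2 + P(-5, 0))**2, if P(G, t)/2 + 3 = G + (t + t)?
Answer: 324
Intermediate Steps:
P(G, t) = -6 + 2*G + 4*t (P(G, t) = -6 + 2*(G + (t + t)) = -6 + 2*(G + 2*t) = -6 + (2*G + 4*t) = -6 + 2*G + 4*t)
(-2 + P(-5, 0))**2 = (-2 + (-6 + 2*(-5) + 4*0))**2 = (-2 + (-6 - 10 + 0))**2 = (-2 - 16)**2 = (-18)**2 = 324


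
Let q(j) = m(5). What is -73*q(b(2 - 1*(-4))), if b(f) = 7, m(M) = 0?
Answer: 0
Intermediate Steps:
q(j) = 0
-73*q(b(2 - 1*(-4))) = -73*0 = 0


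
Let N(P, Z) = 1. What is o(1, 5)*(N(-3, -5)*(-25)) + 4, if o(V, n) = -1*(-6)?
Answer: -146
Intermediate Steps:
o(V, n) = 6
o(1, 5)*(N(-3, -5)*(-25)) + 4 = 6*(1*(-25)) + 4 = 6*(-25) + 4 = -150 + 4 = -146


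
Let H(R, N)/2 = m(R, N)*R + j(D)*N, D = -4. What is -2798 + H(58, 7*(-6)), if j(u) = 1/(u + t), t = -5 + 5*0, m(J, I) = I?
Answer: -22982/3 ≈ -7660.7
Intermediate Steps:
t = -5 (t = -5 + 0 = -5)
j(u) = 1/(-5 + u) (j(u) = 1/(u - 5) = 1/(-5 + u))
H(R, N) = -2*N/9 + 2*N*R (H(R, N) = 2*(N*R + N/(-5 - 4)) = 2*(N*R + N/(-9)) = 2*(N*R - N/9) = 2*(-N/9 + N*R) = -2*N/9 + 2*N*R)
-2798 + H(58, 7*(-6)) = -2798 + 2*(7*(-6))*(-1 + 9*58)/9 = -2798 + (2/9)*(-42)*(-1 + 522) = -2798 + (2/9)*(-42)*521 = -2798 - 14588/3 = -22982/3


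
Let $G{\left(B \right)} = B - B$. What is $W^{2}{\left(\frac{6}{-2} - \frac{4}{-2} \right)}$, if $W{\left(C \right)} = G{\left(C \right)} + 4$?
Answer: $16$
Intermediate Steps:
$G{\left(B \right)} = 0$
$W{\left(C \right)} = 4$ ($W{\left(C \right)} = 0 + 4 = 4$)
$W^{2}{\left(\frac{6}{-2} - \frac{4}{-2} \right)} = 4^{2} = 16$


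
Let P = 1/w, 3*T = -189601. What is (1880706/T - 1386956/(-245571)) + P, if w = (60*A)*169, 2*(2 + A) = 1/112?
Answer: -424013271022458922/17586601966094265 ≈ -24.110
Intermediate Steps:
A = -447/224 (A = -2 + (½)/112 = -2 + (½)*(1/112) = -2 + 1/224 = -447/224 ≈ -1.9955)
T = -189601/3 (T = (⅓)*(-189601) = -189601/3 ≈ -63200.)
w = -1133145/56 (w = (60*(-447/224))*169 = -6705/56*169 = -1133145/56 ≈ -20235.)
P = -56/1133145 (P = 1/(-1133145/56) = -56/1133145 ≈ -4.9420e-5)
(1880706/T - 1386956/(-245571)) + P = (1880706/(-189601/3) - 1386956/(-245571)) - 56/1133145 = (1880706*(-3/189601) - 1386956*(-1/245571)) - 56/1133145 = (-5642118/189601 + 1386956/245571) - 56/1133145 = -1122572314822/46560507171 - 56/1133145 = -424013271022458922/17586601966094265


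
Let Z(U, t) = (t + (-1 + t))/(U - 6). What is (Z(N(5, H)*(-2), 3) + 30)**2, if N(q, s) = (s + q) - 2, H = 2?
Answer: 225625/256 ≈ 881.35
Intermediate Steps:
N(q, s) = -2 + q + s (N(q, s) = (q + s) - 2 = -2 + q + s)
Z(U, t) = (-1 + 2*t)/(-6 + U)
(Z(N(5, H)*(-2), 3) + 30)**2 = ((-1 + 2*3)/(-6 + (-2 + 5 + 2)*(-2)) + 30)**2 = ((-1 + 6)/(-6 + 5*(-2)) + 30)**2 = (5/(-6 - 10) + 30)**2 = (5/(-16) + 30)**2 = (-1/16*5 + 30)**2 = (-5/16 + 30)**2 = (475/16)**2 = 225625/256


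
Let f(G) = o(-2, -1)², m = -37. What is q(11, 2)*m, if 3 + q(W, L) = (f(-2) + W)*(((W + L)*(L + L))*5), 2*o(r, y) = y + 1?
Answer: -105709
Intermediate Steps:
o(r, y) = ½ + y/2 (o(r, y) = (y + 1)/2 = (1 + y)/2 = ½ + y/2)
f(G) = 0 (f(G) = (½ + (½)*(-1))² = (½ - ½)² = 0² = 0)
q(W, L) = -3 + 10*L*W*(L + W) (q(W, L) = -3 + (0 + W)*(((W + L)*(L + L))*5) = -3 + W*(((L + W)*(2*L))*5) = -3 + W*((2*L*(L + W))*5) = -3 + W*(10*L*(L + W)) = -3 + 10*L*W*(L + W))
q(11, 2)*m = (-3 + 10*2*11² + 10*11*2²)*(-37) = (-3 + 10*2*121 + 10*11*4)*(-37) = (-3 + 2420 + 440)*(-37) = 2857*(-37) = -105709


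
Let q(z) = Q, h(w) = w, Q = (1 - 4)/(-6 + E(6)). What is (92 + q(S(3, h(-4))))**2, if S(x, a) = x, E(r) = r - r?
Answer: 34225/4 ≈ 8556.3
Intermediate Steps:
E(r) = 0
Q = 1/2 (Q = (1 - 4)/(-6 + 0) = -3/(-6) = -3*(-1/6) = 1/2 ≈ 0.50000)
q(z) = 1/2
(92 + q(S(3, h(-4))))**2 = (92 + 1/2)**2 = (185/2)**2 = 34225/4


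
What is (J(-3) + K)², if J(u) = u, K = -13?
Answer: 256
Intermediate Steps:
(J(-3) + K)² = (-3 - 13)² = (-16)² = 256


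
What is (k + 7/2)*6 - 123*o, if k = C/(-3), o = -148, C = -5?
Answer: 18235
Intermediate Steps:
k = 5/3 (k = -5/(-3) = -5*(-⅓) = 5/3 ≈ 1.6667)
(k + 7/2)*6 - 123*o = (5/3 + 7/2)*6 - 123*(-148) = (5/3 + 7*(½))*6 + 18204 = (5/3 + 7/2)*6 + 18204 = (31/6)*6 + 18204 = 31 + 18204 = 18235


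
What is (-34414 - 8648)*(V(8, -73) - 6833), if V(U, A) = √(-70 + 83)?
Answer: 294242646 - 43062*√13 ≈ 2.9409e+8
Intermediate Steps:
V(U, A) = √13
(-34414 - 8648)*(V(8, -73) - 6833) = (-34414 - 8648)*(√13 - 6833) = -43062*(-6833 + √13) = 294242646 - 43062*√13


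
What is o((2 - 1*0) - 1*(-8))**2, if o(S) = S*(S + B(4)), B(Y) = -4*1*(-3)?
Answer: 48400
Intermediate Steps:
B(Y) = 12 (B(Y) = -4*(-3) = 12)
o(S) = S*(12 + S) (o(S) = S*(S + 12) = S*(12 + S))
o((2 - 1*0) - 1*(-8))**2 = (((2 - 1*0) - 1*(-8))*(12 + ((2 - 1*0) - 1*(-8))))**2 = (((2 + 0) + 8)*(12 + ((2 + 0) + 8)))**2 = ((2 + 8)*(12 + (2 + 8)))**2 = (10*(12 + 10))**2 = (10*22)**2 = 220**2 = 48400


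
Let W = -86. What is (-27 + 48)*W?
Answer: -1806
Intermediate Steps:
(-27 + 48)*W = (-27 + 48)*(-86) = 21*(-86) = -1806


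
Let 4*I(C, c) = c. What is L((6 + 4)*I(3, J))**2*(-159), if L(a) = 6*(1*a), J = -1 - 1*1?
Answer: -143100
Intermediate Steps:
J = -2 (J = -1 - 1 = -2)
I(C, c) = c/4
L(a) = 6*a
L((6 + 4)*I(3, J))**2*(-159) = (6*((6 + 4)*((1/4)*(-2))))**2*(-159) = (6*(10*(-1/2)))**2*(-159) = (6*(-5))**2*(-159) = (-30)**2*(-159) = 900*(-159) = -143100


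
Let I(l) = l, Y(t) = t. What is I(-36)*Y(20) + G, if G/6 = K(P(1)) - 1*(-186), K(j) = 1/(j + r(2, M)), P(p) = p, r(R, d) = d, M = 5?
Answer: 397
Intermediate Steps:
K(j) = 1/(5 + j) (K(j) = 1/(j + 5) = 1/(5 + j))
G = 1117 (G = 6*(1/(5 + 1) - 1*(-186)) = 6*(1/6 + 186) = 6*(⅙ + 186) = 6*(1117/6) = 1117)
I(-36)*Y(20) + G = -36*20 + 1117 = -720 + 1117 = 397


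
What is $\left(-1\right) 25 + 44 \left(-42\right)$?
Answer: $-1873$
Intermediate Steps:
$\left(-1\right) 25 + 44 \left(-42\right) = -25 - 1848 = -1873$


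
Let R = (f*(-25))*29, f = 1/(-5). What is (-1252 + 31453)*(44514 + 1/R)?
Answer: 194933290731/145 ≈ 1.3444e+9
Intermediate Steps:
f = -⅕ ≈ -0.20000
R = 145 (R = -⅕*(-25)*29 = 5*29 = 145)
(-1252 + 31453)*(44514 + 1/R) = (-1252 + 31453)*(44514 + 1/145) = 30201*(44514 + 1/145) = 30201*(6454531/145) = 194933290731/145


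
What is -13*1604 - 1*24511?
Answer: -45363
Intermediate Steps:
-13*1604 - 1*24511 = -20852 - 24511 = -45363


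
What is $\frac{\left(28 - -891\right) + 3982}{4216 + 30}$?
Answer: $\frac{4901}{4246} \approx 1.1543$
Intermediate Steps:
$\frac{\left(28 - -891\right) + 3982}{4216 + 30} = \frac{\left(28 + 891\right) + 3982}{4246} = \left(919 + 3982\right) \frac{1}{4246} = 4901 \cdot \frac{1}{4246} = \frac{4901}{4246}$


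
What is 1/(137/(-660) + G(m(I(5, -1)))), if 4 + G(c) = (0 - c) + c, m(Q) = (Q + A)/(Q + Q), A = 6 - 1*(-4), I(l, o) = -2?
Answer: -660/2777 ≈ -0.23767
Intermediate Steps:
A = 10 (A = 6 + 4 = 10)
m(Q) = (10 + Q)/(2*Q) (m(Q) = (Q + 10)/(Q + Q) = (10 + Q)/((2*Q)) = (10 + Q)*(1/(2*Q)) = (10 + Q)/(2*Q))
G(c) = -4 (G(c) = -4 + ((0 - c) + c) = -4 + (-c + c) = -4 + 0 = -4)
1/(137/(-660) + G(m(I(5, -1)))) = 1/(137/(-660) - 4) = 1/(137*(-1/660) - 4) = 1/(-137/660 - 4) = 1/(-2777/660) = -660/2777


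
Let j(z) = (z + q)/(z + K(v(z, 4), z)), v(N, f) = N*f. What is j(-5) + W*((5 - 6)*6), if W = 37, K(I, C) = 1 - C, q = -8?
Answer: -235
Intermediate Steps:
j(z) = -8 + z (j(z) = (z - 8)/(z + (1 - z)) = (-8 + z)/1 = (-8 + z)*1 = -8 + z)
j(-5) + W*((5 - 6)*6) = (-8 - 5) + 37*((5 - 6)*6) = -13 + 37*(-1*6) = -13 + 37*(-6) = -13 - 222 = -235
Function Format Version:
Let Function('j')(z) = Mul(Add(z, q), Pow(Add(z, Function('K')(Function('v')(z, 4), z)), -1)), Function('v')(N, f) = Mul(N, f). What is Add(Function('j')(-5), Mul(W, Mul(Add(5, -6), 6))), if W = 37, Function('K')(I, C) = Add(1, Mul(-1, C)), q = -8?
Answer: -235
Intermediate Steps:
Function('j')(z) = Add(-8, z) (Function('j')(z) = Mul(Add(z, -8), Pow(Add(z, Add(1, Mul(-1, z))), -1)) = Mul(Add(-8, z), Pow(1, -1)) = Mul(Add(-8, z), 1) = Add(-8, z))
Add(Function('j')(-5), Mul(W, Mul(Add(5, -6), 6))) = Add(Add(-8, -5), Mul(37, Mul(Add(5, -6), 6))) = Add(-13, Mul(37, Mul(-1, 6))) = Add(-13, Mul(37, -6)) = Add(-13, -222) = -235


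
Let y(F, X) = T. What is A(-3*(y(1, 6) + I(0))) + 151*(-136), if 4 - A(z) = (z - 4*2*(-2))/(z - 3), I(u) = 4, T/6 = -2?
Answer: -431212/21 ≈ -20534.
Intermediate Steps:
T = -12 (T = 6*(-2) = -12)
y(F, X) = -12
A(z) = 4 - (16 + z)/(-3 + z) (A(z) = 4 - (z - 4*2*(-2))/(z - 3) = 4 - (z - 8*(-2))/(-3 + z) = 4 - (z + 16)/(-3 + z) = 4 - (16 + z)/(-3 + z))
A(-3*(y(1, 6) + I(0))) + 151*(-136) = (-28 + 3*(-3*(-12 + 4)))/(-3 - 3*(-12 + 4)) + 151*(-136) = (-28 + 3*(-3*(-8)))/(-3 - 3*(-8)) - 20536 = (-28 + 3*24)/(-3 + 24) - 20536 = (-28 + 72)/21 - 20536 = (1/21)*44 - 20536 = 44/21 - 20536 = -431212/21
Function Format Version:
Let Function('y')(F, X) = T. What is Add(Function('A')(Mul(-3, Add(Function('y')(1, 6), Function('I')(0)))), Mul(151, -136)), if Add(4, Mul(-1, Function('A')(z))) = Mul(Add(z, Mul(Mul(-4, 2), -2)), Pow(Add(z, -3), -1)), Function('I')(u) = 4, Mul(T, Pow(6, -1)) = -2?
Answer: Rational(-431212, 21) ≈ -20534.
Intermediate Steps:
T = -12 (T = Mul(6, -2) = -12)
Function('y')(F, X) = -12
Function('A')(z) = Add(4, Mul(-1, Pow(Add(-3, z), -1), Add(16, z))) (Function('A')(z) = Add(4, Mul(-1, Mul(Add(z, Mul(Mul(-4, 2), -2)), Pow(Add(z, -3), -1)))) = Add(4, Mul(-1, Mul(Add(z, Mul(-8, -2)), Pow(Add(-3, z), -1)))) = Add(4, Mul(-1, Mul(Add(z, 16), Pow(Add(-3, z), -1)))) = Add(4, Mul(-1, Mul(Add(16, z), Pow(Add(-3, z), -1)))) = Add(4, Mul(-1, Mul(Pow(Add(-3, z), -1), Add(16, z)))) = Add(4, Mul(-1, Pow(Add(-3, z), -1), Add(16, z))))
Add(Function('A')(Mul(-3, Add(Function('y')(1, 6), Function('I')(0)))), Mul(151, -136)) = Add(Mul(Pow(Add(-3, Mul(-3, Add(-12, 4))), -1), Add(-28, Mul(3, Mul(-3, Add(-12, 4))))), Mul(151, -136)) = Add(Mul(Pow(Add(-3, Mul(-3, -8)), -1), Add(-28, Mul(3, Mul(-3, -8)))), -20536) = Add(Mul(Pow(Add(-3, 24), -1), Add(-28, Mul(3, 24))), -20536) = Add(Mul(Pow(21, -1), Add(-28, 72)), -20536) = Add(Mul(Rational(1, 21), 44), -20536) = Add(Rational(44, 21), -20536) = Rational(-431212, 21)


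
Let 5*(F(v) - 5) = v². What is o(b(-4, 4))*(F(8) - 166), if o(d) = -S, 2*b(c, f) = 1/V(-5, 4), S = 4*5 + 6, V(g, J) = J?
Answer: 19266/5 ≈ 3853.2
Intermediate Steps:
S = 26 (S = 20 + 6 = 26)
b(c, f) = ⅛ (b(c, f) = (½)/4 = (½)*(¼) = ⅛)
o(d) = -26 (o(d) = -1*26 = -26)
F(v) = 5 + v²/5
o(b(-4, 4))*(F(8) - 166) = -26*((5 + (⅕)*8²) - 166) = -26*((5 + (⅕)*64) - 166) = -26*((5 + 64/5) - 166) = -26*(89/5 - 166) = -26*(-741/5) = 19266/5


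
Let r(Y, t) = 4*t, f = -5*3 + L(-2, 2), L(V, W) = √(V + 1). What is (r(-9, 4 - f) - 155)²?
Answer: 6225 + 632*I ≈ 6225.0 + 632.0*I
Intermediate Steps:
L(V, W) = √(1 + V)
f = -15 + I (f = -5*3 + √(1 - 2) = -15 + √(-1) = -15 + I ≈ -15.0 + 1.0*I)
(r(-9, 4 - f) - 155)² = (4*(4 - (-15 + I)) - 155)² = (4*(4 + (15 - I)) - 155)² = (4*(19 - I) - 155)² = ((76 - 4*I) - 155)² = (-79 - 4*I)²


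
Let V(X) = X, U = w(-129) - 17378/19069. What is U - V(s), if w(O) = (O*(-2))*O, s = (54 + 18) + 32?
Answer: -636655012/19069 ≈ -33387.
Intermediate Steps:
s = 104 (s = 72 + 32 = 104)
w(O) = -2*O² (w(O) = (-2*O)*O = -2*O²)
U = -634671836/19069 (U = -2*(-129)² - 17378/19069 = -2*16641 - 17378*1/19069 = -33282 - 17378/19069 = -634671836/19069 ≈ -33283.)
U - V(s) = -634671836/19069 - 1*104 = -634671836/19069 - 104 = -636655012/19069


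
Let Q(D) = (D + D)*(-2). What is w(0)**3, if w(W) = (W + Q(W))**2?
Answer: 0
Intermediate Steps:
Q(D) = -4*D (Q(D) = (2*D)*(-2) = -4*D)
w(W) = 9*W**2 (w(W) = (W - 4*W)**2 = (-3*W)**2 = 9*W**2)
w(0)**3 = (9*0**2)**3 = (9*0)**3 = 0**3 = 0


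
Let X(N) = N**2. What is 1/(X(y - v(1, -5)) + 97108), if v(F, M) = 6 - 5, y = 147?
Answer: 1/118424 ≈ 8.4442e-6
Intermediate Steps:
v(F, M) = 1
1/(X(y - v(1, -5)) + 97108) = 1/((147 - 1*1)**2 + 97108) = 1/((147 - 1)**2 + 97108) = 1/(146**2 + 97108) = 1/(21316 + 97108) = 1/118424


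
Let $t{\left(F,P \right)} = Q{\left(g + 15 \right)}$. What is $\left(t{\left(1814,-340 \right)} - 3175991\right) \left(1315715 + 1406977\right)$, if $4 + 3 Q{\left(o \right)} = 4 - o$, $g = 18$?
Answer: $-8647275237384$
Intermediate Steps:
$Q{\left(o \right)} = - \frac{o}{3}$ ($Q{\left(o \right)} = - \frac{4}{3} + \frac{4 - o}{3} = - \frac{4}{3} - \left(- \frac{4}{3} + \frac{o}{3}\right) = - \frac{o}{3}$)
$t{\left(F,P \right)} = -11$ ($t{\left(F,P \right)} = - \frac{18 + 15}{3} = \left(- \frac{1}{3}\right) 33 = -11$)
$\left(t{\left(1814,-340 \right)} - 3175991\right) \left(1315715 + 1406977\right) = \left(-11 - 3175991\right) \left(1315715 + 1406977\right) = \left(-3176002\right) 2722692 = -8647275237384$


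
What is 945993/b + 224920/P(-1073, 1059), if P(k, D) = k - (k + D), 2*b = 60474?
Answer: -1933033151/10673661 ≈ -181.10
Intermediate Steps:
b = 30237 (b = (½)*60474 = 30237)
P(k, D) = -D (P(k, D) = k - (D + k) = k + (-D - k) = -D)
945993/b + 224920/P(-1073, 1059) = 945993/30237 + 224920/((-1*1059)) = 945993*(1/30237) + 224920/(-1059) = 315331/10079 + 224920*(-1/1059) = 315331/10079 - 224920/1059 = -1933033151/10673661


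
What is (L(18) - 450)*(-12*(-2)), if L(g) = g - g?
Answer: -10800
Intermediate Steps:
L(g) = 0
(L(18) - 450)*(-12*(-2)) = (0 - 450)*(-12*(-2)) = -450*24 = -10800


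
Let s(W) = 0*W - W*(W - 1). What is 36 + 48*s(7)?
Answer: -1980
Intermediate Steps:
s(W) = -W*(-1 + W) (s(W) = 0 - W*(-1 + W) = -W*(-1 + W))
36 + 48*s(7) = 36 + 48*(7*(1 - 1*7)) = 36 + 48*(7*(1 - 7)) = 36 + 48*(7*(-6)) = 36 + 48*(-42) = 36 - 2016 = -1980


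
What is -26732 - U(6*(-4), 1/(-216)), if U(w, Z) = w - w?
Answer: -26732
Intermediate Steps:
U(w, Z) = 0
-26732 - U(6*(-4), 1/(-216)) = -26732 - 1*0 = -26732 + 0 = -26732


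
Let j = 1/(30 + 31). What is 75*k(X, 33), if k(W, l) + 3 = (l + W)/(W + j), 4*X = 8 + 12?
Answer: 17500/51 ≈ 343.14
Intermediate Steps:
X = 5 (X = (8 + 12)/4 = (¼)*20 = 5)
j = 1/61 ≈ 0.016393
k(W, l) = -3 + (W + l)/(1/61 + W) (k(W, l) = -3 + (l + W)/(W + 1/61) = -3 + (W + l)/(1/61 + W))
75*k(X, 33) = 75*((-3 - 122*5 + 61*33)/(1 + 61*5)) = 75*((-3 - 610 + 2013)/(1 + 305)) = 75*(1400/306) = 75*((1/306)*1400) = 75*(700/153) = 17500/51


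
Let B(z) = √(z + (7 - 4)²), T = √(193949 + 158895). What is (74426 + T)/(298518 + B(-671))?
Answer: (74426 + 2*√88211)/(298518 + I*√662) ≈ 0.25131 - 2.166e-5*I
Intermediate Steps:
T = 2*√88211 (T = √352844 = 2*√88211 ≈ 594.01)
B(z) = √(9 + z) (B(z) = √(z + 3²) = √(z + 9) = √(9 + z))
(74426 + T)/(298518 + B(-671)) = (74426 + 2*√88211)/(298518 + √(9 - 671)) = (74426 + 2*√88211)/(298518 + √(-662)) = (74426 + 2*√88211)/(298518 + I*√662)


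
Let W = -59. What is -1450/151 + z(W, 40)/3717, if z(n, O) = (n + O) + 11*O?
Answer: -5326079/561267 ≈ -9.4894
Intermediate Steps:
z(n, O) = n + 12*O (z(n, O) = (O + n) + 11*O = n + 12*O)
-1450/151 + z(W, 40)/3717 = -1450/151 + (-59 + 12*40)/3717 = -1450*1/151 + (-59 + 480)*(1/3717) = -1450/151 + 421*(1/3717) = -1450/151 + 421/3717 = -5326079/561267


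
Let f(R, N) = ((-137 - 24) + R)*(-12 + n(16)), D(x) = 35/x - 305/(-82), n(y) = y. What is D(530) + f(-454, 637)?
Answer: -5337354/2173 ≈ -2456.2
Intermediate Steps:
D(x) = 305/82 + 35/x (D(x) = 35/x - 305*(-1/82) = 35/x + 305/82 = 305/82 + 35/x)
f(R, N) = -644 + 4*R (f(R, N) = ((-137 - 24) + R)*(-12 + 16) = (-161 + R)*4 = -644 + 4*R)
D(530) + f(-454, 637) = (305/82 + 35/530) + (-644 + 4*(-454)) = (305/82 + 35*(1/530)) + (-644 - 1816) = (305/82 + 7/106) - 2460 = 8226/2173 - 2460 = -5337354/2173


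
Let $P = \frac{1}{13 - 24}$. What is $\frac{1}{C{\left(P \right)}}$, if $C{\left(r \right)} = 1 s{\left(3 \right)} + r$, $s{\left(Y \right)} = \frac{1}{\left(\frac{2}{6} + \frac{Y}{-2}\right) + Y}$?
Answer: $\frac{11}{5} \approx 2.2$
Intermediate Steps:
$s{\left(Y \right)} = \frac{1}{\frac{1}{3} + \frac{Y}{2}}$ ($s{\left(Y \right)} = \frac{1}{\left(2 \cdot \frac{1}{6} + Y \left(- \frac{1}{2}\right)\right) + Y} = \frac{1}{\left(\frac{1}{3} - \frac{Y}{2}\right) + Y} = \frac{1}{\frac{1}{3} + \frac{Y}{2}}$)
$P = - \frac{1}{11}$ ($P = \frac{1}{-11} = - \frac{1}{11} \approx -0.090909$)
$C{\left(r \right)} = \frac{6}{11} + r$ ($C{\left(r \right)} = 1 \frac{6}{2 + 3 \cdot 3} + r = 1 \frac{6}{2 + 9} + r = 1 \cdot \frac{6}{11} + r = \frac{6}{11} + r$)
$\frac{1}{C{\left(P \right)}} = \frac{1}{\frac{6}{11} - \frac{1}{11}} = \frac{1}{\frac{5}{11}} = \frac{11}{5}$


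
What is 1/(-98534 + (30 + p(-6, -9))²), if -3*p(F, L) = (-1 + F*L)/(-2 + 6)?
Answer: -144/14094647 ≈ -1.0217e-5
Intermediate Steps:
p(F, L) = 1/12 - F*L/12 (p(F, L) = -(-1 + F*L)/(3*(-2 + 6)) = -(-1 + F*L)/(3*4) = -(-¼ + F*L/4)/3 = 1/12 - F*L/12)
1/(-98534 + (30 + p(-6, -9))²) = 1/(-98534 + (30 + (1/12 - 1/12*(-6)*(-9)))²) = 1/(-98534 + (30 + (1/12 - 9/2))²) = 1/(-98534 + (30 - 53/12)²) = 1/(-98534 + (307/12)²) = 1/(-98534 + 94249/144) = 1/(-14094647/144) = -144/14094647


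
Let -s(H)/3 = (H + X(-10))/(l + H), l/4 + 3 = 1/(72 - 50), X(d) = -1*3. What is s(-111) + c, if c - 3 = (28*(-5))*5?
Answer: -945409/1351 ≈ -699.78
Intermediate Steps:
X(d) = -3
l = -130/11 (l = -12 + 4/(72 - 50) = -12 + 4/22 = -12 + 4*(1/22) = -12 + 2/11 = -130/11 ≈ -11.818)
c = -697 (c = 3 + (28*(-5))*5 = 3 - 140*5 = 3 - 700 = -697)
s(H) = -3*(-3 + H)/(-130/11 + H) (s(H) = -3*(H - 3)/(-130/11 + H) = -3*(-3 + H)/(-130/11 + H))
s(-111) + c = 33*(3 - 1*(-111))/(-130 + 11*(-111)) - 697 = 33*(3 + 111)/(-130 - 1221) - 697 = 33*114/(-1351) - 697 = 33*(-1/1351)*114 - 697 = -3762/1351 - 697 = -945409/1351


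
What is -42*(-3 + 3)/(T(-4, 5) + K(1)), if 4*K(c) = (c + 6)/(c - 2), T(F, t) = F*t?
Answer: 0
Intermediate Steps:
K(c) = (6 + c)/(4*(-2 + c)) (K(c) = ((c + 6)/(c - 2))/4 = ((6 + c)/(-2 + c))/4 = (6 + c)/(4*(-2 + c)))
-42*(-3 + 3)/(T(-4, 5) + K(1)) = -42*(-3 + 3)/(-4*5 + (6 + 1)/(4*(-2 + 1))) = -0/(-20 + (¼)*7/(-1)) = -0/(-20 + (¼)*(-1)*7) = -0/(-20 - 7/4) = -0/(-87/4) = -0*(-4)/87 = -42*0 = 0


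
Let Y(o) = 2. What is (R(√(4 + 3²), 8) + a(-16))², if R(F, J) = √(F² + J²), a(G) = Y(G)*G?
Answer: (32 - √77)² ≈ 539.40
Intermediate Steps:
a(G) = 2*G
(R(√(4 + 3²), 8) + a(-16))² = (√((√(4 + 3²))² + 8²) + 2*(-16))² = (√((√(4 + 9))² + 64) - 32)² = (√((√13)² + 64) - 32)² = (√(13 + 64) - 32)² = (√77 - 32)² = (-32 + √77)²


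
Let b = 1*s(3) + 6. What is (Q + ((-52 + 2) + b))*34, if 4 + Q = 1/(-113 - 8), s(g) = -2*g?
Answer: -222190/121 ≈ -1836.3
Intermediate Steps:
Q = -485/121 (Q = -4 + 1/(-113 - 8) = -4 + 1/(-121) = -4 - 1/121 = -485/121 ≈ -4.0083)
b = 0 (b = 1*(-2*3) + 6 = 1*(-6) + 6 = -6 + 6 = 0)
(Q + ((-52 + 2) + b))*34 = (-485/121 + ((-52 + 2) + 0))*34 = (-485/121 + (-50 + 0))*34 = (-485/121 - 50)*34 = -6535/121*34 = -222190/121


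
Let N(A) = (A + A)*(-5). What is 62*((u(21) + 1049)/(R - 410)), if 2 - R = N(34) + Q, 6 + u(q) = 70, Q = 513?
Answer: -9858/83 ≈ -118.77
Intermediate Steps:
u(q) = 64 (u(q) = -6 + 70 = 64)
N(A) = -10*A (N(A) = (2*A)*(-5) = -10*A)
R = -171 (R = 2 - (-10*34 + 513) = 2 - (-340 + 513) = 2 - 1*173 = 2 - 173 = -171)
62*((u(21) + 1049)/(R - 410)) = 62*((64 + 1049)/(-171 - 410)) = 62*(1113/(-581)) = 62*(1113*(-1/581)) = 62*(-159/83) = -9858/83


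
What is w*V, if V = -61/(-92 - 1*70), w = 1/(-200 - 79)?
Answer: -61/45198 ≈ -0.0013496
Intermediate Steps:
w = -1/279 (w = 1/(-279) = -1/279 ≈ -0.0035842)
V = 61/162 (V = -61/(-92 - 70) = -61/(-162) = -61*(-1/162) = 61/162 ≈ 0.37654)
w*V = -1/279*61/162 = -61/45198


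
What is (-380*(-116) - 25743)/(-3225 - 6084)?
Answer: -18337/9309 ≈ -1.9698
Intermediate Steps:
(-380*(-116) - 25743)/(-3225 - 6084) = (44080 - 25743)/(-9309) = 18337*(-1/9309) = -18337/9309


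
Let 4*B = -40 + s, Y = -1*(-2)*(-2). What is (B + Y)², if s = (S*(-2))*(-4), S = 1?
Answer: 144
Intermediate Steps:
Y = -4 (Y = 2*(-2) = -4)
s = 8 (s = (1*(-2))*(-4) = -2*(-4) = 8)
B = -8 (B = (-40 + 8)/4 = (¼)*(-32) = -8)
(B + Y)² = (-8 - 4)² = (-12)² = 144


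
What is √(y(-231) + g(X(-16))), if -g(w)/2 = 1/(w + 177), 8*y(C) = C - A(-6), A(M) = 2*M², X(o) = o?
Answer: I*√15713278/644 ≈ 6.1553*I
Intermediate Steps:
y(C) = -9 + C/8 (y(C) = (C - 2*(-6)²)/8 = (C - 2*36)/8 = (C - 1*72)/8 = (C - 72)/8 = (-72 + C)/8 = -9 + C/8)
g(w) = -2/(177 + w) (g(w) = -2/(w + 177) = -2/(177 + w))
√(y(-231) + g(X(-16))) = √((-9 + (⅛)*(-231)) - 2/(177 - 16)) = √((-9 - 231/8) - 2/161) = √(-303/8 - 2*1/161) = √(-303/8 - 2/161) = √(-48799/1288) = I*√15713278/644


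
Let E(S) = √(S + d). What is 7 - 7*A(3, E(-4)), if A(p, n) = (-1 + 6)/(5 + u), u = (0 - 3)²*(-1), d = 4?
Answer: 63/4 ≈ 15.750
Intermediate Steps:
u = -9 (u = (-3)²*(-1) = 9*(-1) = -9)
E(S) = √(4 + S) (E(S) = √(S + 4) = √(4 + S))
A(p, n) = -5/4 (A(p, n) = (-1 + 6)/(5 - 9) = 5/(-4) = 5*(-¼) = -5/4)
7 - 7*A(3, E(-4)) = 7 - 7*(-5/4) = 7 + 35/4 = 63/4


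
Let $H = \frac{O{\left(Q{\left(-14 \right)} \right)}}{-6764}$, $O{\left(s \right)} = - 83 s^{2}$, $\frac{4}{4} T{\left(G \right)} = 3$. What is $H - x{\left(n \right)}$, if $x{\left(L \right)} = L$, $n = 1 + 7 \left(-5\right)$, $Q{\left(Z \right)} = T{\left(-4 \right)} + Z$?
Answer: $\frac{240019}{6764} \approx 35.485$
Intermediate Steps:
$T{\left(G \right)} = 3$
$Q{\left(Z \right)} = 3 + Z$
$n = -34$ ($n = 1 - 35 = -34$)
$H = \frac{10043}{6764}$ ($H = \frac{\left(-83\right) \left(3 - 14\right)^{2}}{-6764} = - 83 \left(-11\right)^{2} \left(- \frac{1}{6764}\right) = \left(-83\right) 121 \left(- \frac{1}{6764}\right) = \left(-10043\right) \left(- \frac{1}{6764}\right) = \frac{10043}{6764} \approx 1.4848$)
$H - x{\left(n \right)} = \frac{10043}{6764} - -34 = \frac{10043}{6764} + 34 = \frac{240019}{6764}$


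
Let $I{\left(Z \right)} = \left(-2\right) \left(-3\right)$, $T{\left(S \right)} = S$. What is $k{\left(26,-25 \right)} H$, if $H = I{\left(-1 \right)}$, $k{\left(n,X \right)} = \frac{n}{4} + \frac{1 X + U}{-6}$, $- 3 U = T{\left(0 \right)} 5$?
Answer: $64$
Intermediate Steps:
$U = 0$ ($U = - \frac{0 \cdot 5}{3} = \left(- \frac{1}{3}\right) 0 = 0$)
$k{\left(n,X \right)} = - \frac{X}{6} + \frac{n}{4}$ ($k{\left(n,X \right)} = \frac{n}{4} + \frac{1 X + 0}{-6} = n \frac{1}{4} + \left(X + 0\right) \left(- \frac{1}{6}\right) = \frac{n}{4} + X \left(- \frac{1}{6}\right) = \frac{n}{4} - \frac{X}{6} = - \frac{X}{6} + \frac{n}{4}$)
$I{\left(Z \right)} = 6$
$H = 6$
$k{\left(26,-25 \right)} H = \left(\left(- \frac{1}{6}\right) \left(-25\right) + \frac{1}{4} \cdot 26\right) 6 = \left(\frac{25}{6} + \frac{13}{2}\right) 6 = \frac{32}{3} \cdot 6 = 64$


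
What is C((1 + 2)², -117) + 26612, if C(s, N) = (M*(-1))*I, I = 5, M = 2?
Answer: 26602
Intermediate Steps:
C(s, N) = -10 (C(s, N) = (2*(-1))*5 = -2*5 = -10)
C((1 + 2)², -117) + 26612 = -10 + 26612 = 26602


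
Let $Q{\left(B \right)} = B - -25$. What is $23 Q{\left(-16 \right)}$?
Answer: $207$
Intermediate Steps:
$Q{\left(B \right)} = 25 + B$ ($Q{\left(B \right)} = B + 25 = 25 + B$)
$23 Q{\left(-16 \right)} = 23 \left(25 - 16\right) = 23 \cdot 9 = 207$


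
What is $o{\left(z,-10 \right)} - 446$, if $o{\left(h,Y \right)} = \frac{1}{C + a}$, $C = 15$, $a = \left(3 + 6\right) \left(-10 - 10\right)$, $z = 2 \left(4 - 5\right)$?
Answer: $- \frac{73591}{165} \approx -446.01$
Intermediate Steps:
$z = -2$ ($z = 2 \left(-1\right) = -2$)
$a = -180$ ($a = 9 \left(-20\right) = -180$)
$o{\left(h,Y \right)} = - \frac{1}{165}$ ($o{\left(h,Y \right)} = \frac{1}{15 - 180} = \frac{1}{-165} = - \frac{1}{165}$)
$o{\left(z,-10 \right)} - 446 = - \frac{1}{165} - 446 = - \frac{73591}{165}$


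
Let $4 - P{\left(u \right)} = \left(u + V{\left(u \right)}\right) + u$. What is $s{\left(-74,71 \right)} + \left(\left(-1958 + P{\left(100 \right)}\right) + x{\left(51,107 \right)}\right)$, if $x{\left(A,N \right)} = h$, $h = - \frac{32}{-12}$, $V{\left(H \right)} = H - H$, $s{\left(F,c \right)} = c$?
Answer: $- \frac{6241}{3} \approx -2080.3$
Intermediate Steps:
$V{\left(H \right)} = 0$
$h = \frac{8}{3}$ ($h = \left(-32\right) \left(- \frac{1}{12}\right) = \frac{8}{3} \approx 2.6667$)
$P{\left(u \right)} = 4 - 2 u$ ($P{\left(u \right)} = 4 - \left(\left(u + 0\right) + u\right) = 4 - \left(u + u\right) = 4 - 2 u$)
$x{\left(A,N \right)} = \frac{8}{3}$
$s{\left(-74,71 \right)} + \left(\left(-1958 + P{\left(100 \right)}\right) + x{\left(51,107 \right)}\right) = 71 + \left(\left(-1958 + \left(4 - 200\right)\right) + \frac{8}{3}\right) = 71 + \left(\left(-1958 - 196\right) + \frac{8}{3}\right) = 71 + \left(-2154 + \frac{8}{3}\right) = 71 - \frac{6454}{3} = - \frac{6241}{3}$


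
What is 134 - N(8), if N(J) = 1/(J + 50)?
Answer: 7771/58 ≈ 133.98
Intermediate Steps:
N(J) = 1/(50 + J)
134 - N(8) = 134 - 1/(50 + 8) = 134 - 1/58 = 7771/58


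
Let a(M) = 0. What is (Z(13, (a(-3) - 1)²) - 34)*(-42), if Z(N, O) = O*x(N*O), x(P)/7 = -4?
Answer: 2604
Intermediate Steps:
x(P) = -28 (x(P) = 7*(-4) = -28)
Z(N, O) = -28*O (Z(N, O) = O*(-28) = -28*O)
(Z(13, (a(-3) - 1)²) - 34)*(-42) = (-28*(0 - 1)² - 34)*(-42) = (-28*(-1)² - 34)*(-42) = (-28*1 - 34)*(-42) = (-28 - 34)*(-42) = -62*(-42) = 2604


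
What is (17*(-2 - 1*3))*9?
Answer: -765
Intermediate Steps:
(17*(-2 - 1*3))*9 = (17*(-2 - 3))*9 = (17*(-5))*9 = -85*9 = -765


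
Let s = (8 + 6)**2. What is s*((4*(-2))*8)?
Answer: -12544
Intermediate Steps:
s = 196 (s = 14**2 = 196)
s*((4*(-2))*8) = 196*((4*(-2))*8) = 196*(-8*8) = 196*(-64) = -12544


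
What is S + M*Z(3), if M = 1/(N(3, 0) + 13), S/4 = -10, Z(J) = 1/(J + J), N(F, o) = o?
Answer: -3119/78 ≈ -39.987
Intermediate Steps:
Z(J) = 1/(2*J)
S = -40 (S = 4*(-10) = -40)
M = 1/13 (M = 1/(0 + 13) = 1/13 ≈ 0.076923)
S + M*Z(3) = -40 + ((½)/3)/13 = -40 + ((½)*(⅓))/13 = -40 + (1/13)*(⅙) = -40 + 1/78 = -3119/78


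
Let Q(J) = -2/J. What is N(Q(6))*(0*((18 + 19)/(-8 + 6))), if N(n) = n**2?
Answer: 0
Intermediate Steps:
N(Q(6))*(0*((18 + 19)/(-8 + 6))) = (-2/6)**2*(0*((18 + 19)/(-8 + 6))) = (-2*1/6)**2*(0*(37/(-2))) = (-1/3)**2*(0*(37*(-1/2))) = (0*(-37/2))/9 = (1/9)*0 = 0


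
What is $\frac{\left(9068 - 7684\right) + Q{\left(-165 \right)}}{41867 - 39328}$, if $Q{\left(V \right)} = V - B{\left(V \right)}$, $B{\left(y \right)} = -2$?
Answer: $\frac{1221}{2539} \approx 0.4809$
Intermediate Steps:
$Q{\left(V \right)} = 2 + V$ ($Q{\left(V \right)} = V - -2 = V + 2 = 2 + V$)
$\frac{\left(9068 - 7684\right) + Q{\left(-165 \right)}}{41867 - 39328} = \frac{\left(9068 - 7684\right) + \left(2 - 165\right)}{41867 - 39328} = \frac{1384 - 163}{2539} = 1221 \cdot \frac{1}{2539} = \frac{1221}{2539}$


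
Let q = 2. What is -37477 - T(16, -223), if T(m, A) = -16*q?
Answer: -37445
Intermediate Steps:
T(m, A) = -32 (T(m, A) = -16*2 = -32)
-37477 - T(16, -223) = -37477 - 1*(-32) = -37477 + 32 = -37445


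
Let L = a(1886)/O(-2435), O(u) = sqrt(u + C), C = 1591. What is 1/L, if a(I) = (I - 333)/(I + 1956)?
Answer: 7684*I*sqrt(211)/1553 ≈ 71.872*I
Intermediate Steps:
O(u) = sqrt(1591 + u) (O(u) = sqrt(u + 1591) = sqrt(1591 + u))
a(I) = (-333 + I)/(1956 + I)
L = -1553*I*sqrt(211)/1621324 (L = ((-333 + 1886)/(1956 + 1886))/(sqrt(1591 - 2435)) = (1553/3842)/(sqrt(-844)) = ((1/3842)*1553)/((2*I*sqrt(211))) = 1553*(-I*sqrt(211)/422)/3842 = -1553*I*sqrt(211)/1621324 ≈ -0.013914*I)
1/L = 1/(-1553*I*sqrt(211)/1621324) = 7684*I*sqrt(211)/1553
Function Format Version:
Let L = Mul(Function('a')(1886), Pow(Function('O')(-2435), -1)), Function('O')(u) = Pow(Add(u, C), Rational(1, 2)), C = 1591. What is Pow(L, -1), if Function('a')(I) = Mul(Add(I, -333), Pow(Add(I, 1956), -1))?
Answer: Mul(Rational(7684, 1553), I, Pow(211, Rational(1, 2))) ≈ Mul(71.872, I)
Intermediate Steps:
Function('O')(u) = Pow(Add(1591, u), Rational(1, 2)) (Function('O')(u) = Pow(Add(u, 1591), Rational(1, 2)) = Pow(Add(1591, u), Rational(1, 2)))
Function('a')(I) = Mul(Pow(Add(1956, I), -1), Add(-333, I)) (Function('a')(I) = Mul(Add(-333, I), Pow(Add(1956, I), -1)) = Mul(Pow(Add(1956, I), -1), Add(-333, I)))
L = Mul(Rational(-1553, 1621324), I, Pow(211, Rational(1, 2))) (L = Mul(Mul(Pow(Add(1956, 1886), -1), Add(-333, 1886)), Pow(Pow(Add(1591, -2435), Rational(1, 2)), -1)) = Mul(Mul(Pow(3842, -1), 1553), Pow(Pow(-844, Rational(1, 2)), -1)) = Mul(Mul(Rational(1, 3842), 1553), Pow(Mul(2, I, Pow(211, Rational(1, 2))), -1)) = Mul(Rational(1553, 3842), Mul(Rational(-1, 422), I, Pow(211, Rational(1, 2)))) = Mul(Rational(-1553, 1621324), I, Pow(211, Rational(1, 2))) ≈ Mul(-0.013914, I))
Pow(L, -1) = Pow(Mul(Rational(-1553, 1621324), I, Pow(211, Rational(1, 2))), -1) = Mul(Rational(7684, 1553), I, Pow(211, Rational(1, 2)))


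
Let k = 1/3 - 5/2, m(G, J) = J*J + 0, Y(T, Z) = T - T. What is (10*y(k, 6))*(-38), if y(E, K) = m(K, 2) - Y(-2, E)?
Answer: -1520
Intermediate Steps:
Y(T, Z) = 0
m(G, J) = J² (m(G, J) = J² + 0 = J²)
k = -13/6 (k = 1*(⅓) - 5*½ = ⅓ - 5/2 = -13/6 ≈ -2.1667)
y(E, K) = 4 (y(E, K) = 2² - 1*0 = 4 + 0 = 4)
(10*y(k, 6))*(-38) = (10*4)*(-38) = 40*(-38) = -1520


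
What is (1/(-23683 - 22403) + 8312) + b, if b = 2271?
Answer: 487728137/46086 ≈ 10583.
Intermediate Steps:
(1/(-23683 - 22403) + 8312) + b = (1/(-23683 - 22403) + 8312) + 2271 = (1/(-46086) + 8312) + 2271 = (-1/46086 + 8312) + 2271 = 383066831/46086 + 2271 = 487728137/46086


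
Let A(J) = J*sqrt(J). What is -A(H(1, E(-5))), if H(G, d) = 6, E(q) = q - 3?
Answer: -6*sqrt(6) ≈ -14.697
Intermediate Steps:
E(q) = -3 + q
A(J) = J**(3/2)
-A(H(1, E(-5))) = -6**(3/2) = -6*sqrt(6)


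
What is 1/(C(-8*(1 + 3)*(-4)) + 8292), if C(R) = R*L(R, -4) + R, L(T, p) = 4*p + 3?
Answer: 1/6756 ≈ 0.00014802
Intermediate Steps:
L(T, p) = 3 + 4*p
C(R) = -12*R (C(R) = R*(3 + 4*(-4)) + R = R*(3 - 16) + R = R*(-13) + R = -13*R + R = -12*R)
1/(C(-8*(1 + 3)*(-4)) + 8292) = 1/(-12*(-8*(1 + 3))*(-4) + 8292) = 1/(-12*(-8*4)*(-4) + 8292) = 1/(-12*(-4*8)*(-4) + 8292) = 1/(-(-384)*(-4) + 8292) = 1/(-12*128 + 8292) = 1/(-1536 + 8292) = 1/6756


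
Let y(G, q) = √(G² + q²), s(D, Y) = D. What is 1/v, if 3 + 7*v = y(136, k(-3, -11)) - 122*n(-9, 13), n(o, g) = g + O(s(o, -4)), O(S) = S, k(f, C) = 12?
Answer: -3437/222441 - 28*√1165/222441 ≈ -0.019748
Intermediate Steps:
n(o, g) = g + o
v = -491/7 + 4*√1165/7 (v = -3/7 + (√(136² + 12²) - 122*(13 - 9))/7 = -3/7 + (√(18496 + 144) - 122*4)/7 = -3/7 + (√18640 - 488)/7 = -3/7 + (4*√1165 - 488)/7 = -3/7 + (-488 + 4*√1165)/7 = -3/7 + (-488/7 + 4*√1165/7) = -491/7 + 4*√1165/7 ≈ -50.639)
1/v = 1/(-491/7 + 4*√1165/7)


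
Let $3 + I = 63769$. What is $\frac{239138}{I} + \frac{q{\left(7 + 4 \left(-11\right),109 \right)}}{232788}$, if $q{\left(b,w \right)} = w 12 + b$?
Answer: $\frac{27874751665}{7421979804} \approx 3.7557$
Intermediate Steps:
$I = 63766$ ($I = -3 + 63769 = 63766$)
$q{\left(b,w \right)} = b + 12 w$ ($q{\left(b,w \right)} = 12 w + b = b + 12 w$)
$\frac{239138}{I} + \frac{q{\left(7 + 4 \left(-11\right),109 \right)}}{232788} = \frac{239138}{63766} + \frac{\left(7 + 4 \left(-11\right)\right) + 12 \cdot 109}{232788} = 239138 \cdot \frac{1}{63766} + \left(\left(7 - 44\right) + 1308\right) \frac{1}{232788} = \frac{119569}{31883} + \left(-37 + 1308\right) \frac{1}{232788} = \frac{119569}{31883} + 1271 \cdot \frac{1}{232788} = \frac{119569}{31883} + \frac{1271}{232788} = \frac{27874751665}{7421979804}$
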